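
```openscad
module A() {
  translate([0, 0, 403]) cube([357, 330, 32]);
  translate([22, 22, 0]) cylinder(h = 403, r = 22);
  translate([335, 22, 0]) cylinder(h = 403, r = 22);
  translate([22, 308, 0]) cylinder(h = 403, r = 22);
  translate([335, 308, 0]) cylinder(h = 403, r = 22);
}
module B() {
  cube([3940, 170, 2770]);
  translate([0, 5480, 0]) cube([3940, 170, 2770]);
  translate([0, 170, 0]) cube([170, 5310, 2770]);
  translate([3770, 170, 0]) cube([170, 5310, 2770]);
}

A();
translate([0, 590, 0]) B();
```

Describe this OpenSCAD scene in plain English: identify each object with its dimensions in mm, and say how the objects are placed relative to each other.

A is a four-legged stool. The seat is 357×330 mm, 32 mm thick, top at z = 435 mm. It stands on four round legs, each 44 mm in diameter, from z = 0 to the seat underside, each leg's axis is inset half a diameter from the nearest pair of seat edges (so the leg's bounding box is flush with the corner).

B is a box-shaped house frame (walls only): outside footprint 3940×5650 mm, wall height 2770 mm, wall thickness 170 mm. The two y-facing walls run the full x-width; the two x-facing walls fit between the inner faces of the y-facing walls.

The house frame is on the floor beside the stool on its +y side.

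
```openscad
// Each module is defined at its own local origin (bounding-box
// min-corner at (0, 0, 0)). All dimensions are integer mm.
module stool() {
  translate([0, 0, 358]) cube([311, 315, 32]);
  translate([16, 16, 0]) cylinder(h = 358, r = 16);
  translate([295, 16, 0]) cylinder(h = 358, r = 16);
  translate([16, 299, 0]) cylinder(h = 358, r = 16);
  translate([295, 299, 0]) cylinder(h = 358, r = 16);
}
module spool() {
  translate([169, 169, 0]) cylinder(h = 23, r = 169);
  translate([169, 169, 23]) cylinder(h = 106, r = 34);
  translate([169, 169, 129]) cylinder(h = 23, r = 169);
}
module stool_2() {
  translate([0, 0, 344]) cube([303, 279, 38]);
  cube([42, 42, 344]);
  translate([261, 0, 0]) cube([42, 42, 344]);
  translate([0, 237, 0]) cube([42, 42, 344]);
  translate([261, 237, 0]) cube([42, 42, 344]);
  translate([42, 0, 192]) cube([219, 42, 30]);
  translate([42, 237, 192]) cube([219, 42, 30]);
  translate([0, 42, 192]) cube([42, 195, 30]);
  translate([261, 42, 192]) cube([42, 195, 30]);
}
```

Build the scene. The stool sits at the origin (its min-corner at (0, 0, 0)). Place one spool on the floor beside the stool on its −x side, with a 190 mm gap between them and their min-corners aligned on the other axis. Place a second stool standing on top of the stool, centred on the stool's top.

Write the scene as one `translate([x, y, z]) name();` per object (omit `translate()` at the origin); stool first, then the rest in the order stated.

stool();
translate([-528, 0, 0]) spool();
translate([4, 18, 390]) stool_2();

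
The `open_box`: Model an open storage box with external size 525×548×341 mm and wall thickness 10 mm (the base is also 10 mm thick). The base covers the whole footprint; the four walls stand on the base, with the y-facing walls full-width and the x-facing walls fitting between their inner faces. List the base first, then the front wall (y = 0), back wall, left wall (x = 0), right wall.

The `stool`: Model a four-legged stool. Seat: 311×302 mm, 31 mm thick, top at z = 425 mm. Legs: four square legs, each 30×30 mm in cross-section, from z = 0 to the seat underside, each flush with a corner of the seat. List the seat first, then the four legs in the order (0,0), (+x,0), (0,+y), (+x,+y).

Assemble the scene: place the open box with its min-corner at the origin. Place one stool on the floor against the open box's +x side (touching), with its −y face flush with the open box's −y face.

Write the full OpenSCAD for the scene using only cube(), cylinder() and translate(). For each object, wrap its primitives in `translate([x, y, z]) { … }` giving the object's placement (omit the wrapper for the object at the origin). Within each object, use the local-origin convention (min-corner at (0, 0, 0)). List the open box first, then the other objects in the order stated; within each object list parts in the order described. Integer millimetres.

cube([525, 548, 10]);
translate([0, 0, 10]) cube([525, 10, 331]);
translate([0, 538, 10]) cube([525, 10, 331]);
translate([0, 10, 10]) cube([10, 528, 331]);
translate([515, 10, 10]) cube([10, 528, 331]);
translate([525, 0, 0]) {
  translate([0, 0, 394]) cube([311, 302, 31]);
  cube([30, 30, 394]);
  translate([281, 0, 0]) cube([30, 30, 394]);
  translate([0, 272, 0]) cube([30, 30, 394]);
  translate([281, 272, 0]) cube([30, 30, 394]);
}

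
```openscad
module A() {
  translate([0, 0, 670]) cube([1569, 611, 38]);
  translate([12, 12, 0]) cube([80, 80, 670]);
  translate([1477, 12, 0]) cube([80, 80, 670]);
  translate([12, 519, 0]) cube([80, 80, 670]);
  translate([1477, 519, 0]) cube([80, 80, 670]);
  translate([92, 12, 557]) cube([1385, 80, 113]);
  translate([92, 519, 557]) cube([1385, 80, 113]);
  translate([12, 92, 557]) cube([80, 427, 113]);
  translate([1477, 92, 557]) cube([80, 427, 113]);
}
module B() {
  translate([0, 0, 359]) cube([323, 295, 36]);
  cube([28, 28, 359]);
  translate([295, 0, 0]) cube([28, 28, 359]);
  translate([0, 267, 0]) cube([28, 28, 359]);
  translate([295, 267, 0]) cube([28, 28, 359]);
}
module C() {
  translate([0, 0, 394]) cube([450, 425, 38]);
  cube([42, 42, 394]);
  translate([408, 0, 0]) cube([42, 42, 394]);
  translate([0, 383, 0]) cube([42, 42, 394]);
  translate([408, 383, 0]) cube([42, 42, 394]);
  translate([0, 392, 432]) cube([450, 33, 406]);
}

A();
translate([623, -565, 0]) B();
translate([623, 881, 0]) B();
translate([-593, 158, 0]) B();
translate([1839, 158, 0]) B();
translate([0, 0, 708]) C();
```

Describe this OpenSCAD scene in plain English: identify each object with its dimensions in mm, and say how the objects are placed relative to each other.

A is a rectangular dining table. The top is 1569×611×38 mm with its upper surface at z = 708 mm. It stands on four 80×80 mm square legs, each inset 12 mm from the nearest pair of top edges, running from the floor to the underside of the top. Four apron rails, 80 mm thick and 113 mm tall, run between adjacent legs with their top edges flush with the underside of the top and their outer faces flush with the legs' outer faces.

B is a four-legged stool. The seat is 323×295 mm, 36 mm thick, top at z = 395 mm. It stands on four square legs, each 28×28 mm in cross-section, from z = 0 to the seat underside, each flush with a corner of the seat.

C is a chair: 450×425 mm seat, 38 mm thick, top at z = 432 mm, on four 42 mm square corner legs flush with the seat edges. A 33 mm thick backrest slab spans the full seat width, extending 406 mm above the seat top, its back face flush with the seat's +y edge.

Four stools sit around the table at the −y, +y, −x, +x sides. The chair is on top of the table.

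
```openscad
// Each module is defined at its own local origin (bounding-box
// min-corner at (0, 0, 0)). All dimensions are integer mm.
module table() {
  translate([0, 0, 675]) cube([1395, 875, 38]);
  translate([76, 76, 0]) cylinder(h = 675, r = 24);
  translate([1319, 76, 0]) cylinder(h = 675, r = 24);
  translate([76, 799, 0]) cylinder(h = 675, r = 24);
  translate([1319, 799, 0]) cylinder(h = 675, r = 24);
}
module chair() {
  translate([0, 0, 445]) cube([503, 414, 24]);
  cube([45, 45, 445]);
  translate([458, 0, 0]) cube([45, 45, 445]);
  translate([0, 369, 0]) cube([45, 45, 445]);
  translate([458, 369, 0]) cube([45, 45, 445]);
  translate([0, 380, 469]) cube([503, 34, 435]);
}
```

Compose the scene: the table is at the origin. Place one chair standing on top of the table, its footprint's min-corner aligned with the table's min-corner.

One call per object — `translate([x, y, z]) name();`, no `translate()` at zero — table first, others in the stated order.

table();
translate([0, 0, 713]) chair();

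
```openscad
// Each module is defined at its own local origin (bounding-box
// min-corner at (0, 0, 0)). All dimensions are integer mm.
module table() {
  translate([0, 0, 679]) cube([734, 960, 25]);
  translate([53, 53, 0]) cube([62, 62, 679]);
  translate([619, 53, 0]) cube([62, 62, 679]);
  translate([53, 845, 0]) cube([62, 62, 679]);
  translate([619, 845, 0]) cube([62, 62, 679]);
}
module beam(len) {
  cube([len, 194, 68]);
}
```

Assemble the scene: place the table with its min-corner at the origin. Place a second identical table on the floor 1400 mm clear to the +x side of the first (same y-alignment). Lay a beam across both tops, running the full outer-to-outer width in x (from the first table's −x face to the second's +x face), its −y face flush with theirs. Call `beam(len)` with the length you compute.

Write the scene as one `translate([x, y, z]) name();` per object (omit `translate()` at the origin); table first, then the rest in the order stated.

table();
translate([2134, 0, 0]) table();
translate([0, 0, 704]) beam(2868);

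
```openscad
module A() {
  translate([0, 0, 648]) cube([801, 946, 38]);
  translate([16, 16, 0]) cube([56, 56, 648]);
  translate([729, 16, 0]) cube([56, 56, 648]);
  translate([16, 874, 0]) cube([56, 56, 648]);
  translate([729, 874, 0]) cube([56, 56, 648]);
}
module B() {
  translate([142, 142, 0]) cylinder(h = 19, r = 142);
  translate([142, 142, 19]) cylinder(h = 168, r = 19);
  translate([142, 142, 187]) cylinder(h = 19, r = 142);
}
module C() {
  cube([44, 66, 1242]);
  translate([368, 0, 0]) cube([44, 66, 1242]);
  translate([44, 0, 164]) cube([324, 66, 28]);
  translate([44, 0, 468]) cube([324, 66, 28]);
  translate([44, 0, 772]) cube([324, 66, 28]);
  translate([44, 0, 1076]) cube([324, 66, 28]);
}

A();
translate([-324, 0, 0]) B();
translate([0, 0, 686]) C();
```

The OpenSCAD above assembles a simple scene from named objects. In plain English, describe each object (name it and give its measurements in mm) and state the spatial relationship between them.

A is a table with a 801×946 mm rectangular top, 38 mm thick, top surface at z = 686 mm, supported by four 56×56 mm square legs, each inset 16 mm from the nearest pair of top edges, running from the floor.

B is a spool: two coaxial disc flanges of radius 142 mm and thickness 19 mm, joined by a core cylinder of radius 19 mm and height 168 mm. The lower flange rests on z = 0 and the three cylinders share a vertical axis.

C is a wooden ladder with two side rails of 44×66 mm section and 1242 mm height, set 412 mm apart overall. Between them run 4 rectangular rungs (66 mm deep, 28 mm thick), front faces flush with the rails' −y face. The bottom of the first rung is 164 mm above the floor and each subsequent rung is 304 mm higher than the one below.

The spool is on the floor beside the table on its −x side. The ladder is on top of the table.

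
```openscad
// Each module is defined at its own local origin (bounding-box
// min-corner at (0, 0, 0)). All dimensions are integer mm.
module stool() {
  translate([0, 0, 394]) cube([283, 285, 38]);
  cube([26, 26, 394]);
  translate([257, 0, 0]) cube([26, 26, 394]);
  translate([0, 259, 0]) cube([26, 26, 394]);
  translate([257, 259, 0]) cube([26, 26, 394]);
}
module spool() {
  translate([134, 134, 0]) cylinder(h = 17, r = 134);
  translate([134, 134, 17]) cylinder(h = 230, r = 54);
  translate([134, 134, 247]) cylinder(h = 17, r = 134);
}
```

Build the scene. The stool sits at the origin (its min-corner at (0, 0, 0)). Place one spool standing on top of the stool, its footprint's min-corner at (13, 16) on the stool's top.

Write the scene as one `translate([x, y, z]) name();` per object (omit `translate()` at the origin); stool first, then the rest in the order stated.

stool();
translate([13, 16, 432]) spool();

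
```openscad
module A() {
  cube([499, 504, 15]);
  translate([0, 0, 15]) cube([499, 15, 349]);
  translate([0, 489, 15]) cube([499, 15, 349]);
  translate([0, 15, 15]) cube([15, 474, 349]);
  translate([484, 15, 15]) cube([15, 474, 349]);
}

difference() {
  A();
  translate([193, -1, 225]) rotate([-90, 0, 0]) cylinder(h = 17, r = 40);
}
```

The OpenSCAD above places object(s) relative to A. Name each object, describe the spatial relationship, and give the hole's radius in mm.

The subtracted cylinder has r = 40 mm.

A is an open box. The open box has a circular hole through its front wall. The hole's radius is 40 mm.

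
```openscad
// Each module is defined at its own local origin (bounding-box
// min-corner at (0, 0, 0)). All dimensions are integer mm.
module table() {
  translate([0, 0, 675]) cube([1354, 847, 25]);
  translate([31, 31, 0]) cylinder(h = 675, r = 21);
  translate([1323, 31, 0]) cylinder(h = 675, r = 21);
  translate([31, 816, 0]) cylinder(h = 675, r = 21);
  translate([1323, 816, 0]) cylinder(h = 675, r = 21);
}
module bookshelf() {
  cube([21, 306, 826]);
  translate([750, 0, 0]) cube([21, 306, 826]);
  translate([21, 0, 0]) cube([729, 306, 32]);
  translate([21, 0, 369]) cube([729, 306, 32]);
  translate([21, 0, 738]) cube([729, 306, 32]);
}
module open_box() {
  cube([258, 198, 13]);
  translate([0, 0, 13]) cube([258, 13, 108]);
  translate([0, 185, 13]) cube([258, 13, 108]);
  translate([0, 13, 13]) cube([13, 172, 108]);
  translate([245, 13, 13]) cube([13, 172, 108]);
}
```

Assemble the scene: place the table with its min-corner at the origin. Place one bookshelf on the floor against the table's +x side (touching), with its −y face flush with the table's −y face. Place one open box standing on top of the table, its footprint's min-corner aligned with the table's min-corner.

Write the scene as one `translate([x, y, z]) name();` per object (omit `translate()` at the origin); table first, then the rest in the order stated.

table();
translate([1354, 0, 0]) bookshelf();
translate([0, 0, 700]) open_box();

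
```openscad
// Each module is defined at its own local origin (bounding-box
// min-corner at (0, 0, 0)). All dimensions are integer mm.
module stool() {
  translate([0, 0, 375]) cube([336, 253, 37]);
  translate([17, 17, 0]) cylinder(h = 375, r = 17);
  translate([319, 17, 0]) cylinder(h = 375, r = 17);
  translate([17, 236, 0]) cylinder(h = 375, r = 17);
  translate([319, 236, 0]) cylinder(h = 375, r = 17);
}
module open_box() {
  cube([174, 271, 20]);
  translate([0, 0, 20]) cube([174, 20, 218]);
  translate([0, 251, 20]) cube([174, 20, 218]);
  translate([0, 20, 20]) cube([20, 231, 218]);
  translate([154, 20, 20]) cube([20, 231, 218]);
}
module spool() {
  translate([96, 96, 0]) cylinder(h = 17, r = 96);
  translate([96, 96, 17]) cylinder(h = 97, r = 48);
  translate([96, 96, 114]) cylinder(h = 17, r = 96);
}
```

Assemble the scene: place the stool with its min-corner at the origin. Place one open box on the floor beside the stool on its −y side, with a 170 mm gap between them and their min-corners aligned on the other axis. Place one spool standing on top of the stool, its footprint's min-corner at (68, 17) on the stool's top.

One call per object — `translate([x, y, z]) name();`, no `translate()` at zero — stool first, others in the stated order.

stool();
translate([0, -441, 0]) open_box();
translate([68, 17, 412]) spool();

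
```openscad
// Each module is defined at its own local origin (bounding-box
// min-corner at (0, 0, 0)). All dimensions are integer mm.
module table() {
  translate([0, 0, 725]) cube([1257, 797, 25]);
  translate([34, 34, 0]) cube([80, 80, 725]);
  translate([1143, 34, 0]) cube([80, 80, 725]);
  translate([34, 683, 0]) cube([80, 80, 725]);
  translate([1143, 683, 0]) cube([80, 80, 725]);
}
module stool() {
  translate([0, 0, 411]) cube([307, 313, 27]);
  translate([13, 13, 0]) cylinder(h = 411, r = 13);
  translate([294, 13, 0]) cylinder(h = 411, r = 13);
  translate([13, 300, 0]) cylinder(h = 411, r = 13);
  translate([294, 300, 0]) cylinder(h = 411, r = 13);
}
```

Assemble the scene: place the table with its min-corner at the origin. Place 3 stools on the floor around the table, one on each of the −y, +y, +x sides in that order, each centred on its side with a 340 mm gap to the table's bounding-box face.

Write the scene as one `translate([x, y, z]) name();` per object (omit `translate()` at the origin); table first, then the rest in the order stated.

table();
translate([475, -653, 0]) stool();
translate([475, 1137, 0]) stool();
translate([1597, 242, 0]) stool();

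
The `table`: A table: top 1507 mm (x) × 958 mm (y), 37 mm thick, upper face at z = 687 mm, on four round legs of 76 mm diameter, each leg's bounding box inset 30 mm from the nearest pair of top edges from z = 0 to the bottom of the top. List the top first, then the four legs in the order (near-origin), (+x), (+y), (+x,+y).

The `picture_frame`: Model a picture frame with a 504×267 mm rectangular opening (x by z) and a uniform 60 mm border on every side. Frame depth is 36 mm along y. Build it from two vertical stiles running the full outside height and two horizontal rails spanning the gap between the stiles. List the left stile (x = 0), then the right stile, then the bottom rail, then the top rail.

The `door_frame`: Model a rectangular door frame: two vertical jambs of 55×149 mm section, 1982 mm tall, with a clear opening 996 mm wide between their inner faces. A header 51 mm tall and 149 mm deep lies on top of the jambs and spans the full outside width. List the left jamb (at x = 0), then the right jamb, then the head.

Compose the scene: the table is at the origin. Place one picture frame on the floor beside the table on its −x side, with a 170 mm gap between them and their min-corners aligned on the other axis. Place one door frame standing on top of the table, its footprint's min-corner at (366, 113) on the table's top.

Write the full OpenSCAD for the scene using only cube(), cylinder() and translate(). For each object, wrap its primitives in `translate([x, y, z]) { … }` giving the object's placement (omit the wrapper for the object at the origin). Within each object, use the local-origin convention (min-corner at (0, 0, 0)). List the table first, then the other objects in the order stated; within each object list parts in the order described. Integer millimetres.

translate([0, 0, 650]) cube([1507, 958, 37]);
translate([68, 68, 0]) cylinder(h = 650, r = 38);
translate([1439, 68, 0]) cylinder(h = 650, r = 38);
translate([68, 890, 0]) cylinder(h = 650, r = 38);
translate([1439, 890, 0]) cylinder(h = 650, r = 38);
translate([-794, 0, 0]) {
  cube([60, 36, 387]);
  translate([564, 0, 0]) cube([60, 36, 387]);
  translate([60, 0, 0]) cube([504, 36, 60]);
  translate([60, 0, 327]) cube([504, 36, 60]);
}
translate([366, 113, 687]) {
  cube([55, 149, 1982]);
  translate([1051, 0, 0]) cube([55, 149, 1982]);
  translate([0, 0, 1982]) cube([1106, 149, 51]);
}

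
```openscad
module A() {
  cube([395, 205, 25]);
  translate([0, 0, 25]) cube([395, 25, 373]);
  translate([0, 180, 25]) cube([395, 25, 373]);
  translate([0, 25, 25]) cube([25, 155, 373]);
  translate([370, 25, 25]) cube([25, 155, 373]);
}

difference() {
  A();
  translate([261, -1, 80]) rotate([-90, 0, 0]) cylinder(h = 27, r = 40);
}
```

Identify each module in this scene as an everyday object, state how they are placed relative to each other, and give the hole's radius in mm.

The subtracted cylinder has r = 40 mm.

A is an open box. The open box has a circular hole through its front wall. The hole's radius is 40 mm.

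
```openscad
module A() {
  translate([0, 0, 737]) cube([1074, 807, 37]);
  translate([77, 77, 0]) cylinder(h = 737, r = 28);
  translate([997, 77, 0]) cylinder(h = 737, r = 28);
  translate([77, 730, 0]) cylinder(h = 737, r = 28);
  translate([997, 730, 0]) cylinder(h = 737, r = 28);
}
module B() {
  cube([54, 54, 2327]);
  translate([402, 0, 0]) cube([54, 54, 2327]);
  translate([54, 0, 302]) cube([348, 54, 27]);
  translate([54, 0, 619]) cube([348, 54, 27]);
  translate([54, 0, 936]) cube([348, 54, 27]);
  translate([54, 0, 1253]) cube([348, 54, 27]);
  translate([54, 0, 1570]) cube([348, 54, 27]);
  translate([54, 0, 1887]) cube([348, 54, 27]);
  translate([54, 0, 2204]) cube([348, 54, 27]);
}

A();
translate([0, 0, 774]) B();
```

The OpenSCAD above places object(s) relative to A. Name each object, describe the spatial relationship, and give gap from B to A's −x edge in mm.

A is a table. B is a ladder. The ladder is on top of the table. The gap from the ladder to the table's −x edge is 0 mm.

The ladder's min-x is at 0; the table's min-x is 0; gap = 0 mm.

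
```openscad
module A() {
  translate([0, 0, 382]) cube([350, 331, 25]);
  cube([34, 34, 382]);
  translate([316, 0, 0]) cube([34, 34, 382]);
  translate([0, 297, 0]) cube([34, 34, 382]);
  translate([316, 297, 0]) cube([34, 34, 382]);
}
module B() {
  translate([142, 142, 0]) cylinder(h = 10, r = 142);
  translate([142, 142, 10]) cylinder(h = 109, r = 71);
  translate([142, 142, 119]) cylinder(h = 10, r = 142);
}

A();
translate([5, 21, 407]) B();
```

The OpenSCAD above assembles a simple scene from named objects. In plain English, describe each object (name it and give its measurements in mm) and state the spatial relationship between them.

A is a four-legged stool. The seat is 350×331 mm, 25 mm thick, top at z = 407 mm. It stands on four square legs, each 34×34 mm in cross-section, from z = 0 to the seat underside, each flush with a corner of the seat.

B is a spool: two coaxial disc flanges of radius 142 mm and thickness 10 mm, joined by a core cylinder of radius 71 mm and height 109 mm. The lower flange rests on z = 0 and the three cylinders share a vertical axis.

The spool is on top of the stool.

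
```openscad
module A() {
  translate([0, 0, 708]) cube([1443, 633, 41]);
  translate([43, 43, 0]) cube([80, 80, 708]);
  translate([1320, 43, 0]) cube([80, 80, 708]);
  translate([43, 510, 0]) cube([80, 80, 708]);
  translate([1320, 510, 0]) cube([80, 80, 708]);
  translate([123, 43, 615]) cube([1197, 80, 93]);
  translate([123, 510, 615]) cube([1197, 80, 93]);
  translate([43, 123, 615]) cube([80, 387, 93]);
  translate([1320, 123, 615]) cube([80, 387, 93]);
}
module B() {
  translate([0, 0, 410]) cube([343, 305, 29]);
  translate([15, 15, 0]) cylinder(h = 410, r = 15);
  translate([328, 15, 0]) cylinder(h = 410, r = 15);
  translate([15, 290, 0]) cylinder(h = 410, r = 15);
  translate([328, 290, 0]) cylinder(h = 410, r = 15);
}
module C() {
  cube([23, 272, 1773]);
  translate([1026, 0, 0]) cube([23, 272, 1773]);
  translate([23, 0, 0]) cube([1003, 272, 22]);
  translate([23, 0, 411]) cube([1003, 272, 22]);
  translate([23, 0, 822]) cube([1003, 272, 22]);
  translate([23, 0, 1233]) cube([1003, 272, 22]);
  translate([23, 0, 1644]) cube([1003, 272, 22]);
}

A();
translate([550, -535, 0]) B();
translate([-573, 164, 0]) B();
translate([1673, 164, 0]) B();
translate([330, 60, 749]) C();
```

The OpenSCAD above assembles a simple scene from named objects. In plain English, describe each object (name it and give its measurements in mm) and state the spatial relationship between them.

A is a rectangular dining table. The top is 1443×633×41 mm with its upper surface at z = 749 mm. It stands on four 80×80 mm square legs, each inset 43 mm from the nearest pair of top edges, running from the floor to the underside of the top. Four apron rails, 80 mm thick and 93 mm tall, run between adjacent legs with their top edges flush with the underside of the top and their outer faces flush with the legs' outer faces.

B is a four-legged stool. The seat is 343×305 mm, 29 mm thick, top at z = 439 mm. It stands on four round legs, each 30 mm in diameter, from z = 0 to the seat underside, each leg's axis is inset half a diameter from the nearest pair of seat edges (so the leg's bounding box is flush with the corner).

C is a bookshelf 1049 mm wide overall, 272 mm deep and 1773 mm tall. The two sides are 23 mm thick vertical panels. 5 horizontal shelves of 22 mm thickness span between the inner faces of the sides; the lowest shelf sits on the floor and shelves are stacked with a clear vertical gap of 389 mm between each pair.

Three stools sit around the table at the −y, −x, +x sides. The bookshelf is on top of the table.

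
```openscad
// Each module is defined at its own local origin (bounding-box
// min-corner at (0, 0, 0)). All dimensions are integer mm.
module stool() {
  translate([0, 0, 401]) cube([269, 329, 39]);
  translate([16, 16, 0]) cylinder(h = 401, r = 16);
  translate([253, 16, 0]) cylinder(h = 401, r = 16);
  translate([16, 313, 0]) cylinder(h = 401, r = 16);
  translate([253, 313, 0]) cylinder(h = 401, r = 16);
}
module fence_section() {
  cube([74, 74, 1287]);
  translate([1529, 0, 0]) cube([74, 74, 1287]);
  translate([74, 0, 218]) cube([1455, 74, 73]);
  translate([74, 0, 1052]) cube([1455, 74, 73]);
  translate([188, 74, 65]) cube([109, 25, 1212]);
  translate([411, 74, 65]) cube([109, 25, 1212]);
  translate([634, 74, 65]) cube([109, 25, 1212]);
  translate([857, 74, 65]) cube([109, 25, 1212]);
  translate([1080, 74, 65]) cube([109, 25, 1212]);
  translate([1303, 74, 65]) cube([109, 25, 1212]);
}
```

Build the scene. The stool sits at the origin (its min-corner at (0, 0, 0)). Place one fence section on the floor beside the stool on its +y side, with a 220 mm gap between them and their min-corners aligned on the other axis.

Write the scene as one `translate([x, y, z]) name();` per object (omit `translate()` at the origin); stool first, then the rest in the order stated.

stool();
translate([0, 549, 0]) fence_section();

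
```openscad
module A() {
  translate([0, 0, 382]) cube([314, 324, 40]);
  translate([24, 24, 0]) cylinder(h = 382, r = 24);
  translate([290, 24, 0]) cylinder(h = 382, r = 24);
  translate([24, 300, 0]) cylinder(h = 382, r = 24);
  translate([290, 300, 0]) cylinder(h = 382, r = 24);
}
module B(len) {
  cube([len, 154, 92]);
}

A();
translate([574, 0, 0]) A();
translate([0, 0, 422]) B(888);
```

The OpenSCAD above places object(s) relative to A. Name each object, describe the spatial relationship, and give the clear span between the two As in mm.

Second stool starts at x = 574; first ends at x = 314; clear span = 574 − 314 = 260 mm.

A is a stool. B is a beam. A beam spans the tops of two stools. The clear span between the two stools is 260 mm.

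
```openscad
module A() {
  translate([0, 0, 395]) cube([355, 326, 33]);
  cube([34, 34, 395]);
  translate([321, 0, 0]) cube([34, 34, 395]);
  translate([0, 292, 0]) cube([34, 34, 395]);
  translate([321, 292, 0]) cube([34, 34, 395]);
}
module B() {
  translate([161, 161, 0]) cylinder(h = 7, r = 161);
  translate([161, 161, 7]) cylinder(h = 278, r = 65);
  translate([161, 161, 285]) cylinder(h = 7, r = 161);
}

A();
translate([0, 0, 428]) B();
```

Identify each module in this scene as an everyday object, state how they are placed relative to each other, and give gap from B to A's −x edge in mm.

A is a stool. B is a spool. The spool is on top of the stool. The gap from the spool to the stool's −x edge is 0 mm.

The spool's min-x is at 0; the stool's min-x is 0; gap = 0 mm.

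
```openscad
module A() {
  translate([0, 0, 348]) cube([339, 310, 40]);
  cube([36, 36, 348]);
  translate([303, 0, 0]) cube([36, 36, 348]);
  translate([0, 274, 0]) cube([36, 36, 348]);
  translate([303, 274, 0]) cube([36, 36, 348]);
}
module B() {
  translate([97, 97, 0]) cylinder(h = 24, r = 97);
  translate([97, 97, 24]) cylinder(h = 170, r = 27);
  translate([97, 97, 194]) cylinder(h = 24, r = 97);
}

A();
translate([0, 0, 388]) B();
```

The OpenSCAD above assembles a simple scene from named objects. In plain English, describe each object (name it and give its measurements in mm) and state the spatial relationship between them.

A is a four-legged stool. The seat is a 339×310×40 mm slab whose top surface is at z = 388 mm; four square legs, each 36×36 mm in cross-section, run from the floor (z = 0) to the underside of the seat, each flush with a corner of the seat.

B is a spool: two coaxial disc flanges of radius 97 mm and thickness 24 mm, joined by a core cylinder of radius 27 mm and height 170 mm. The lower flange rests on z = 0 and the three cylinders share a vertical axis.

The spool is on top of the stool.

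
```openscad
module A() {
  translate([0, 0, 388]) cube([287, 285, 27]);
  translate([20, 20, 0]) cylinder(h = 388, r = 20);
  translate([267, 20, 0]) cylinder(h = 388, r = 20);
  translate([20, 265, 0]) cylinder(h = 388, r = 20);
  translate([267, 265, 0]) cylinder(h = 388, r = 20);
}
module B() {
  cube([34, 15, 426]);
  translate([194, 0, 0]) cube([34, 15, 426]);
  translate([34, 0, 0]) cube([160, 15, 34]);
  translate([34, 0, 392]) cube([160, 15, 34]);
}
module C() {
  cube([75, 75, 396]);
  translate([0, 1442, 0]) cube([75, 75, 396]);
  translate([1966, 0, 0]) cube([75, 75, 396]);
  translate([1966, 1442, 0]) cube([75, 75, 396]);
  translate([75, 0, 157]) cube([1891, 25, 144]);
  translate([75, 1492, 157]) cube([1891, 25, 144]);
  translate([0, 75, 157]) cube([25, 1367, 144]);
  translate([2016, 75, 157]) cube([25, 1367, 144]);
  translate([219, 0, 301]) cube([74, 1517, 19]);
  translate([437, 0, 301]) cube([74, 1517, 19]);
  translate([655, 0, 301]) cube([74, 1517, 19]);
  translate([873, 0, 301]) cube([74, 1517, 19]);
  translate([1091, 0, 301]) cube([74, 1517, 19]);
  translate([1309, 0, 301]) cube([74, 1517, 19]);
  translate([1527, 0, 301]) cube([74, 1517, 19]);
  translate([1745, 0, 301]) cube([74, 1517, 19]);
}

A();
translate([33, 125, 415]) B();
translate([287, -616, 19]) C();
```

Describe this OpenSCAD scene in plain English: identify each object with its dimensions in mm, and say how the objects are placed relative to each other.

A is a simple wooden stool: a rectangular seat 287 mm (x) by 285 mm (y), 27 mm thick, top face at z = 415 mm, on four round legs, each 40 mm in diameter. The legs rest on z = 0, each leg's axis is inset half a diameter from the nearest pair of seat edges (so the leg's bounding box is flush with the corner).

B is a picture frame with a 160×358 mm rectangular opening (x by z) and a uniform 34 mm border on every side. Frame depth is 15 mm along y. It is built from two vertical stiles running the full outside height and two horizontal rails spanning the gap between the stiles.

C is a bed frame 2041 mm long (x) by 1517 mm wide (y). Four 75×75 mm corner posts, 396 mm tall, at the corners of the footprint. Four rails of 25 mm thickness and 144 mm height run between adjacent posts with their undersides at z = 157 mm, their outer faces flush with the outside of the frame (the two x-running rails run between the posts' inner faces; the two y-running rails run between the posts' inner faces). 8 slats, each 74 mm wide (x) and 19 mm thick, lie across the top of the two x-running rails, running the full 1517 mm width of the frame in y; the slats are evenly spaced along x between the inner faces of the end posts with equal gaps (rounded down to the nearest mm) at the −x end and between each pair — any rounding remainder accumulates at the +x end.

The picture frame is on top of the stool. The bed frame is beside the stool with their tops flush at z = 415.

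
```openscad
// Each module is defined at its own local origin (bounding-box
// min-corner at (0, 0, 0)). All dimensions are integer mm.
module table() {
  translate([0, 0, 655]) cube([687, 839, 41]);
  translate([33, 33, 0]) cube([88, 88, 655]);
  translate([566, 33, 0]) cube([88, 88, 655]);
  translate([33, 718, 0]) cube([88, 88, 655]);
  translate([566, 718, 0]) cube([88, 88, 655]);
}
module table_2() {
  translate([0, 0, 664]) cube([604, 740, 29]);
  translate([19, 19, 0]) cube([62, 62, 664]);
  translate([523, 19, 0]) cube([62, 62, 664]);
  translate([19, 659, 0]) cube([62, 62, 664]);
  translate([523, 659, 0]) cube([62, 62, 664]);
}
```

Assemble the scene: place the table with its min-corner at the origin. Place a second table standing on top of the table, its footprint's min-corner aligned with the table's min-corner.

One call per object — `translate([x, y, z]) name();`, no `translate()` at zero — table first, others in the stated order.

table();
translate([0, 0, 696]) table_2();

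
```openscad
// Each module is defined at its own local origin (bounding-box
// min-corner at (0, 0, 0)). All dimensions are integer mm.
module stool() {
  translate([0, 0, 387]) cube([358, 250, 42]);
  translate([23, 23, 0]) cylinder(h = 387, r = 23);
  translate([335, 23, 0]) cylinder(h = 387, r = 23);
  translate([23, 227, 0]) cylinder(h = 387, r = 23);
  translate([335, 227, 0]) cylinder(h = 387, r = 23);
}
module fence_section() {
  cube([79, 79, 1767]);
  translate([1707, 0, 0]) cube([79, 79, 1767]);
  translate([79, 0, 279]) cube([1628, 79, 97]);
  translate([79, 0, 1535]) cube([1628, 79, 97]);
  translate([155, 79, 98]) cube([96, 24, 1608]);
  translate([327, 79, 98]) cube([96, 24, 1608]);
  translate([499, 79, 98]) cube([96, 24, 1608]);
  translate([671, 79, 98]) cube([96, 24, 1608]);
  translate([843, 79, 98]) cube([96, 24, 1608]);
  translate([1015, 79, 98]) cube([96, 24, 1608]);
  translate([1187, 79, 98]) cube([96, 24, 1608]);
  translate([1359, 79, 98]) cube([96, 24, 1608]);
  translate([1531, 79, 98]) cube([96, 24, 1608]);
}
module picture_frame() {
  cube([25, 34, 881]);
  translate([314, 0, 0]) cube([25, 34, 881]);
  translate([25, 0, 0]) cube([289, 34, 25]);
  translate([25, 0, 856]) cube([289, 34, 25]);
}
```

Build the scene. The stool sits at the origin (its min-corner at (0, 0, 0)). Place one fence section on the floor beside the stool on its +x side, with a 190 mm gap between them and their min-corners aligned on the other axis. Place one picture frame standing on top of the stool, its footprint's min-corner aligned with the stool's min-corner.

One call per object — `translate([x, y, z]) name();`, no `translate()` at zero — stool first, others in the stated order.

stool();
translate([548, 0, 0]) fence_section();
translate([0, 0, 429]) picture_frame();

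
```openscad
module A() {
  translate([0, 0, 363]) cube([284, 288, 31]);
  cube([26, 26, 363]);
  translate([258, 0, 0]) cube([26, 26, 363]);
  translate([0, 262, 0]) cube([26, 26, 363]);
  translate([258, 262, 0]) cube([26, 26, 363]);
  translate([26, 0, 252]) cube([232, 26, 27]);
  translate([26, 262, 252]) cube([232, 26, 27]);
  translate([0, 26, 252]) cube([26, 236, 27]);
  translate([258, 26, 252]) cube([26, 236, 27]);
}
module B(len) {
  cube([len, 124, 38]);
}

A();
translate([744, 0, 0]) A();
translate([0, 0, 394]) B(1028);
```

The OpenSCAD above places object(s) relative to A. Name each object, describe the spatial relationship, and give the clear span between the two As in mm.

Second stool starts at x = 744; first ends at x = 284; clear span = 744 − 284 = 460 mm.

A is a stool. B is a beam. A beam spans the tops of two stools. The clear span between the two stools is 460 mm.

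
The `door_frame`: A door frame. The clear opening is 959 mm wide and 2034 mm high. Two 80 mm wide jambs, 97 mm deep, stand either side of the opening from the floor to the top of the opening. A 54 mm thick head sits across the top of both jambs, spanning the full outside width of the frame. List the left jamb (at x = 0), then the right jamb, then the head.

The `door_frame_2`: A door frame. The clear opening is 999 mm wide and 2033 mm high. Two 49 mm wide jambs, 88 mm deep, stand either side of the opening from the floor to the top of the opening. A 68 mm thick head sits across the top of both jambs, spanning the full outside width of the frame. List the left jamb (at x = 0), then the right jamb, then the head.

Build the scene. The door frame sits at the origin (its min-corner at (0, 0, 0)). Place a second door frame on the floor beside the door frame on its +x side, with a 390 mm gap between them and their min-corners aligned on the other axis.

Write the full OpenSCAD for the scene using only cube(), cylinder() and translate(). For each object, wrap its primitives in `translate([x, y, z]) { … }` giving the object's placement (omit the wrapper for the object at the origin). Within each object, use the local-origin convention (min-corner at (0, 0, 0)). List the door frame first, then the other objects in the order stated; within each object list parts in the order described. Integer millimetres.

cube([80, 97, 2034]);
translate([1039, 0, 0]) cube([80, 97, 2034]);
translate([0, 0, 2034]) cube([1119, 97, 54]);
translate([1509, 0, 0]) {
  cube([49, 88, 2033]);
  translate([1048, 0, 0]) cube([49, 88, 2033]);
  translate([0, 0, 2033]) cube([1097, 88, 68]);
}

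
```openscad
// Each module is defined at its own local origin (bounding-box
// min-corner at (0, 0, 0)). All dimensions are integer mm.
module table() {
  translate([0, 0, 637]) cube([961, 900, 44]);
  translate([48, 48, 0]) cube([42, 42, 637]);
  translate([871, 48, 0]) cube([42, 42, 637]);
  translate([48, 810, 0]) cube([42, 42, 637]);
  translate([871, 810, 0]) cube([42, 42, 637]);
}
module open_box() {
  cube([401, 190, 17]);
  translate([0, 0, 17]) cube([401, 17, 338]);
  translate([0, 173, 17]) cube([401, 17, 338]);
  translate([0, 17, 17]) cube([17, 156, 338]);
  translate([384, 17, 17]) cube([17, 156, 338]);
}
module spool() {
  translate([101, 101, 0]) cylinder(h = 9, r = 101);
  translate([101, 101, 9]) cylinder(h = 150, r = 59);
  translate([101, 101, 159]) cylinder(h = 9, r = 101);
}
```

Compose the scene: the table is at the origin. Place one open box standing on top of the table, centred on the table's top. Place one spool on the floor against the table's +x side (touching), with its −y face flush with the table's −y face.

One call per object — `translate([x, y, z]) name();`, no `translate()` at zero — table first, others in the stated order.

table();
translate([280, 355, 681]) open_box();
translate([961, 0, 0]) spool();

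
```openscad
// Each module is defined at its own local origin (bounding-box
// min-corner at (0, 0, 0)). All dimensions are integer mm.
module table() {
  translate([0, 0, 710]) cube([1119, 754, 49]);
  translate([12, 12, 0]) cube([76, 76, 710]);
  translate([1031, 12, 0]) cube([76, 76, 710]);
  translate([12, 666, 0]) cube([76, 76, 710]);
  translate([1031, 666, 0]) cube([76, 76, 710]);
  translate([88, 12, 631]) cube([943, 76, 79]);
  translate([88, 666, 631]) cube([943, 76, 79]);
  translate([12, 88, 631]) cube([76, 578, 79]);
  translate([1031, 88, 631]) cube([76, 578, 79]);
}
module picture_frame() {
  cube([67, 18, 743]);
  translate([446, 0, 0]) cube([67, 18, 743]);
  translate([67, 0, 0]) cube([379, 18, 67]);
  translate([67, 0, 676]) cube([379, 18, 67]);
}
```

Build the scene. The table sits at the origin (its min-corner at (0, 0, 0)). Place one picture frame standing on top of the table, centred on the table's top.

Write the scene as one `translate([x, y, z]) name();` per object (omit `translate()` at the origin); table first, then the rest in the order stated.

table();
translate([303, 368, 759]) picture_frame();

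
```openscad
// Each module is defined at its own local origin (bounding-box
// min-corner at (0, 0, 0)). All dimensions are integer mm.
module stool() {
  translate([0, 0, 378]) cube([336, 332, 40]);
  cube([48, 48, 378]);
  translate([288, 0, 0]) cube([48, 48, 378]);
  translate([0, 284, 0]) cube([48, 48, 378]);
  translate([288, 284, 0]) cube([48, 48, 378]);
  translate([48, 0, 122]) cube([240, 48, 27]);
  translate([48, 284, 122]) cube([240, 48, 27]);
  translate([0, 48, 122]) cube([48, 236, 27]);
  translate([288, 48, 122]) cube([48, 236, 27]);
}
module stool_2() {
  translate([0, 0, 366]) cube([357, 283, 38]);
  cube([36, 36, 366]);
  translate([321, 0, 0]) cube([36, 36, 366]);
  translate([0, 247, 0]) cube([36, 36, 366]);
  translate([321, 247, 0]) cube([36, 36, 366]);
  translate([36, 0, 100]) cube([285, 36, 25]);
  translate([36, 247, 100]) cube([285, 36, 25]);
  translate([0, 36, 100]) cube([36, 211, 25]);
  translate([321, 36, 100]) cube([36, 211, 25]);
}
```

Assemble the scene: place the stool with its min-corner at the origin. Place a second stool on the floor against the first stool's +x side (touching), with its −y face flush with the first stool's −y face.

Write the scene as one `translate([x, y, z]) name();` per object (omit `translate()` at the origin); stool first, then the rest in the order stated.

stool();
translate([336, 0, 0]) stool_2();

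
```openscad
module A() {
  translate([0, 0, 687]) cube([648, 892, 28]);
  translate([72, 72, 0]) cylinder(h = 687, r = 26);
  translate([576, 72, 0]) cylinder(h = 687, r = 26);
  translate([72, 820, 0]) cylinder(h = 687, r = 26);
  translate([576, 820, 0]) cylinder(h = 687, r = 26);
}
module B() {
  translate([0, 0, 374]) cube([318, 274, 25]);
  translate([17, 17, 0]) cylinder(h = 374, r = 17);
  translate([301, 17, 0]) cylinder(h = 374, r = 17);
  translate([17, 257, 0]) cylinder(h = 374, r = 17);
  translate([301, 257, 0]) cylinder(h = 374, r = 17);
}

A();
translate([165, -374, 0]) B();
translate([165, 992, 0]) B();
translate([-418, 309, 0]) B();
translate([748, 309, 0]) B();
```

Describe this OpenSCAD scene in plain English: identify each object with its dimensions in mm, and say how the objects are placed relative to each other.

A is a rectangular dining table. The top is 648×892×28 mm with its upper surface at z = 715 mm. It stands on four round legs of 52 mm diameter, each leg's bounding box inset 46 mm from the nearest pair of top edges, running from the floor to the underside of the top.

B is a four-legged stool. The seat is 318×274 mm, 25 mm thick, top at z = 399 mm. It stands on four round legs, each 34 mm in diameter, from z = 0 to the seat underside, each leg's axis is inset half a diameter from the nearest pair of seat edges (so the leg's bounding box is flush with the corner).

Four stools sit around the table at the −y, +y, −x, +x sides.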